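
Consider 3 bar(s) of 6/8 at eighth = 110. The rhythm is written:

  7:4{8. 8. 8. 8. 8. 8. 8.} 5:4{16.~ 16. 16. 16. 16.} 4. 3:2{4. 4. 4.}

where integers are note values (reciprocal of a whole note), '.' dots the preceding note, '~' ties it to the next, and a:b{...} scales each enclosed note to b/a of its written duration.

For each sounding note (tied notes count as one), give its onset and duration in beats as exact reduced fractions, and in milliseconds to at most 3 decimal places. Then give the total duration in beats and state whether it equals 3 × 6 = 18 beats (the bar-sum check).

1) 0.0ms=0b +467.532ms=6/7b
2) 467.532ms=6/7b +467.532ms=6/7b
3) 935.065ms=12/7b +467.532ms=6/7b
4) 1402.597ms=18/7b +467.532ms=6/7b
5) 1870.13ms=24/7b +467.532ms=6/7b
6) 2337.662ms=30/7b +467.532ms=6/7b
7) 2805.195ms=36/7b +467.532ms=6/7b
8) 3272.727ms=6b +654.545ms=6/5b
9) 3927.273ms=36/5b +327.273ms=3/5b
10) 4254.545ms=39/5b +327.273ms=3/5b
11) 4581.818ms=42/5b +327.273ms=3/5b
12) 4909.091ms=9b +1636.364ms=3b
13) 6545.455ms=12b +1090.909ms=2b
14) 7636.364ms=14b +1090.909ms=2b
15) 8727.273ms=16b +1090.909ms=2b
Σ=18b of 18 (110bpm 6/8) — PASS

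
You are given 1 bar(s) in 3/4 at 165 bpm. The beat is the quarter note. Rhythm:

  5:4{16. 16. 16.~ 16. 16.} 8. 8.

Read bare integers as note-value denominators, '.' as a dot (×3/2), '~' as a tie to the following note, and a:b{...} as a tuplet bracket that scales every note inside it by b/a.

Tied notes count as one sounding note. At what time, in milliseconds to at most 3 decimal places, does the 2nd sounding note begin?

1. 0.0ms @ 0 + 109.091ms (3/10)
2. 109.091ms @ 3/10 + 109.091ms (3/10)
3. 218.182ms @ 3/5 + 218.182ms (3/5)
4. 436.364ms @ 6/5 + 109.091ms (3/10)
5. 545.455ms @ 3/2 + 272.727ms (3/4)
6. 818.182ms @ 9/4 + 272.727ms (3/4)

note 2 onset = 3/10b = 109.091ms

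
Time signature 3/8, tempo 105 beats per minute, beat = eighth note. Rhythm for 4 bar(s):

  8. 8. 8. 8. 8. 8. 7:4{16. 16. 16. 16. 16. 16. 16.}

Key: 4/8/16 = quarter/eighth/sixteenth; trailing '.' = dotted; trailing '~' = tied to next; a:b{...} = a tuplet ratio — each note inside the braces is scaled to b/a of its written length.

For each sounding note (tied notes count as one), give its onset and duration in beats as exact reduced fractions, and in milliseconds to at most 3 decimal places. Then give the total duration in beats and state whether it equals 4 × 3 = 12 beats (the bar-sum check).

1) 0.0ms=0b +857.143ms=3/2b
2) 857.143ms=3/2b +857.143ms=3/2b
3) 1714.286ms=3b +857.143ms=3/2b
4) 2571.429ms=9/2b +857.143ms=3/2b
5) 3428.571ms=6b +857.143ms=3/2b
6) 4285.714ms=15/2b +857.143ms=3/2b
7) 5142.857ms=9b +244.898ms=3/7b
8) 5387.755ms=66/7b +244.898ms=3/7b
9) 5632.653ms=69/7b +244.898ms=3/7b
10) 5877.551ms=72/7b +244.898ms=3/7b
11) 6122.449ms=75/7b +244.898ms=3/7b
12) 6367.347ms=78/7b +244.898ms=3/7b
13) 6612.245ms=81/7b +244.898ms=3/7b
Σ=12b of 12 (105bpm 3/8) — PASS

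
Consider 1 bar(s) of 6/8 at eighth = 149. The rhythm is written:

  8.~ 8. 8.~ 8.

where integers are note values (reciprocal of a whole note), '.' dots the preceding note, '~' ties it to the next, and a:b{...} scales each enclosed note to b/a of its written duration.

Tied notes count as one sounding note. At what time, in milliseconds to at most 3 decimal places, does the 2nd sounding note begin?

1. 0.0ms @ 0 + 1208.054ms (3)
2. 1208.054ms @ 3 + 1208.054ms (3)

note 2 onset = 3b = 1208.054ms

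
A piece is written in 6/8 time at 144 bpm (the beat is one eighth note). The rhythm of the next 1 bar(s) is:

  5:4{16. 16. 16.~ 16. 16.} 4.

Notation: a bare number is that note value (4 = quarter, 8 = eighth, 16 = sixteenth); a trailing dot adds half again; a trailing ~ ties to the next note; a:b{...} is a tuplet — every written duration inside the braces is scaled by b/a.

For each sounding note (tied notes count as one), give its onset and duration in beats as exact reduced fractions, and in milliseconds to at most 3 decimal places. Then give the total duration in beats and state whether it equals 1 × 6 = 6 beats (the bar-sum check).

1) 0.0ms=0b +250.0ms=3/5b
2) 250.0ms=3/5b +250.0ms=3/5b
3) 500.0ms=6/5b +500.0ms=6/5b
4) 1000.0ms=12/5b +250.0ms=3/5b
5) 1250.0ms=3b +1250.0ms=3b
Σ=6b of 6 (144bpm 6/8) — PASS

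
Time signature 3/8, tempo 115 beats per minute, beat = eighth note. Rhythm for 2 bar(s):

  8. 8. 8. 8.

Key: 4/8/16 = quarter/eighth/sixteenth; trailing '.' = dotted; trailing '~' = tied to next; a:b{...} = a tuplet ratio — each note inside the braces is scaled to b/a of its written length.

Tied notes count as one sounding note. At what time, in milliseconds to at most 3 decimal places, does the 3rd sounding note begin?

note 3 onset = 3b = 1565.217ms

1. 0.0ms @ 0 + 782.609ms (3/2)
2. 782.609ms @ 3/2 + 782.609ms (3/2)
3. 1565.217ms @ 3 + 782.609ms (3/2)
4. 2347.826ms @ 9/2 + 782.609ms (3/2)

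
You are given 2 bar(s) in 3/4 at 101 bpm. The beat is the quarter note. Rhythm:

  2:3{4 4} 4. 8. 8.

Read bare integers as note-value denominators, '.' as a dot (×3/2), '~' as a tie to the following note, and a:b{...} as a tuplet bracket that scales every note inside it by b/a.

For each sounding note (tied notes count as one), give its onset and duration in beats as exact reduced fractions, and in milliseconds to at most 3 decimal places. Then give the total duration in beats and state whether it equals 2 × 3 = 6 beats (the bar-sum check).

1) 0.0ms=0b +891.089ms=3/2b
2) 891.089ms=3/2b +891.089ms=3/2b
3) 1782.178ms=3b +891.089ms=3/2b
4) 2673.267ms=9/2b +445.545ms=3/4b
5) 3118.812ms=21/4b +445.545ms=3/4b
Σ=6b of 6 (101bpm 3/4) — PASS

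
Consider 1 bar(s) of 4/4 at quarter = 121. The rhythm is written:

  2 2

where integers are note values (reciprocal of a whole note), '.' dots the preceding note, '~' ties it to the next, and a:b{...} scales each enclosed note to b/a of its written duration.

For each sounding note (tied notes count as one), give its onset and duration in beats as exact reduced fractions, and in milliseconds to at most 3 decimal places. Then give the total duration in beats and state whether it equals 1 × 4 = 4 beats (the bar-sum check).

1) 0.0ms=0b +991.736ms=2b
2) 991.736ms=2b +991.736ms=2b
Σ=4b of 4 (121bpm 4/4) — PASS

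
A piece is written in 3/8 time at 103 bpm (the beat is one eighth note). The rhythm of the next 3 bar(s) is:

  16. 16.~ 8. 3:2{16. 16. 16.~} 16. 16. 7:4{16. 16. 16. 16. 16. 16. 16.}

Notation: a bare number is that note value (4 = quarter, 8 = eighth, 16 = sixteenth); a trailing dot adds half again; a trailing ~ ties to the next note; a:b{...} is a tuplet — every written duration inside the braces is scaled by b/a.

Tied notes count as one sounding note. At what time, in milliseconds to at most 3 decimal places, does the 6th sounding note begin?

1. 0.0ms @ 0 + 436.893ms (3/4)
2. 436.893ms @ 3/4 + 1310.68ms (9/4)
3. 1747.573ms @ 3 + 291.262ms (1/2)
4. 2038.835ms @ 7/2 + 291.262ms (1/2)
5. 2330.097ms @ 4 + 728.155ms (5/4)
6. 3058.252ms @ 21/4 + 436.893ms (3/4)
7. 3495.146ms @ 6 + 249.653ms (3/7)
8. 3744.799ms @ 45/7 + 249.653ms (3/7)
9. 3994.452ms @ 48/7 + 249.653ms (3/7)
10. 4244.105ms @ 51/7 + 249.653ms (3/7)
11. 4493.759ms @ 54/7 + 249.653ms (3/7)
12. 4743.412ms @ 57/7 + 249.653ms (3/7)
13. 4993.065ms @ 60/7 + 249.653ms (3/7)

note 6 onset = 21/4b = 3058.252ms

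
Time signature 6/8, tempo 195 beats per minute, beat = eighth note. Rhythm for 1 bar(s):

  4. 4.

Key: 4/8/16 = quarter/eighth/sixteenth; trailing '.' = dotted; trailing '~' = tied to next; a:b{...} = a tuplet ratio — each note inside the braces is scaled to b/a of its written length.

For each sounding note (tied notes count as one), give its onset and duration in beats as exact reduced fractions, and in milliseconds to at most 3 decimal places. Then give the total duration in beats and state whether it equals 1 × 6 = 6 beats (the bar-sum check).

1) 0.0ms=0b +923.077ms=3b
2) 923.077ms=3b +923.077ms=3b
Σ=6b of 6 (195bpm 6/8) — PASS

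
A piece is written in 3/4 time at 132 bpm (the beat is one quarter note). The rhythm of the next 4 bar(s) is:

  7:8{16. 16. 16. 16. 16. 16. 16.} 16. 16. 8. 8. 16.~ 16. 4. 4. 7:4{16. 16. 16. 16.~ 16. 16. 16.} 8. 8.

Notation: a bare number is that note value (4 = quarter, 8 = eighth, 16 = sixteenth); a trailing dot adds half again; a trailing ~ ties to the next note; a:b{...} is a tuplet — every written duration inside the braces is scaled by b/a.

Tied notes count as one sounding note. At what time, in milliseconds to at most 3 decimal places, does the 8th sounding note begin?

note 8 onset = 3b = 1363.636ms

1. 0.0ms @ 0 + 194.805ms (3/7)
2. 194.805ms @ 3/7 + 194.805ms (3/7)
3. 389.61ms @ 6/7 + 194.805ms (3/7)
4. 584.416ms @ 9/7 + 194.805ms (3/7)
5. 779.221ms @ 12/7 + 194.805ms (3/7)
6. 974.026ms @ 15/7 + 194.805ms (3/7)
7. 1168.831ms @ 18/7 + 194.805ms (3/7)
8. 1363.636ms @ 3 + 170.455ms (3/8)
9. 1534.091ms @ 27/8 + 170.455ms (3/8)
10. 1704.545ms @ 15/4 + 340.909ms (3/4)
11. 2045.455ms @ 9/2 + 340.909ms (3/4)
12. 2386.364ms @ 21/4 + 340.909ms (3/4)
13. 2727.273ms @ 6 + 681.818ms (3/2)
14. 3409.091ms @ 15/2 + 681.818ms (3/2)
15. 4090.909ms @ 9 + 97.403ms (3/14)
16. 4188.312ms @ 129/14 + 97.403ms (3/14)
17. 4285.714ms @ 66/7 + 97.403ms (3/14)
18. 4383.117ms @ 135/14 + 194.805ms (3/7)
19. 4577.922ms @ 141/14 + 97.403ms (3/14)
20. 4675.325ms @ 72/7 + 97.403ms (3/14)
21. 4772.727ms @ 21/2 + 340.909ms (3/4)
22. 5113.636ms @ 45/4 + 340.909ms (3/4)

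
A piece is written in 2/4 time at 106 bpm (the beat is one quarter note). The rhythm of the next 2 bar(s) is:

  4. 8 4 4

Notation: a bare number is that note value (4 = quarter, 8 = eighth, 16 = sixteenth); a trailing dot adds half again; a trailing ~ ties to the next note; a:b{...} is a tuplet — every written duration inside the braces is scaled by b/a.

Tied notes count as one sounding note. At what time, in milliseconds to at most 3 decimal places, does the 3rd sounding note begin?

1. 0.0ms @ 0 + 849.057ms (3/2)
2. 849.057ms @ 3/2 + 283.019ms (1/2)
3. 1132.075ms @ 2 + 566.038ms (1)
4. 1698.113ms @ 3 + 566.038ms (1)

note 3 onset = 2b = 1132.075ms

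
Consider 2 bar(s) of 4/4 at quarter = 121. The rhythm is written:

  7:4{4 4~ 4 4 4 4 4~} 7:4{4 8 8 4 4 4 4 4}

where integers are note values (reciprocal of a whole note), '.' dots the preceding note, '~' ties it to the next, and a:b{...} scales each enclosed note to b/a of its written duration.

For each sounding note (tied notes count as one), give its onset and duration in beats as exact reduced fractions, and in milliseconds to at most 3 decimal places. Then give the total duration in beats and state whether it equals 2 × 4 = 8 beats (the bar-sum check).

1) 0.0ms=0b +283.353ms=4/7b
2) 283.353ms=4/7b +566.706ms=8/7b
3) 850.059ms=12/7b +283.353ms=4/7b
4) 1133.412ms=16/7b +283.353ms=4/7b
5) 1416.765ms=20/7b +283.353ms=4/7b
6) 1700.118ms=24/7b +566.706ms=8/7b
7) 2266.824ms=32/7b +141.677ms=2/7b
8) 2408.501ms=34/7b +141.677ms=2/7b
9) 2550.177ms=36/7b +283.353ms=4/7b
10) 2833.53ms=40/7b +283.353ms=4/7b
11) 3116.883ms=44/7b +283.353ms=4/7b
12) 3400.236ms=48/7b +283.353ms=4/7b
13) 3683.589ms=52/7b +283.353ms=4/7b
Σ=8b of 8 (121bpm 4/4) — PASS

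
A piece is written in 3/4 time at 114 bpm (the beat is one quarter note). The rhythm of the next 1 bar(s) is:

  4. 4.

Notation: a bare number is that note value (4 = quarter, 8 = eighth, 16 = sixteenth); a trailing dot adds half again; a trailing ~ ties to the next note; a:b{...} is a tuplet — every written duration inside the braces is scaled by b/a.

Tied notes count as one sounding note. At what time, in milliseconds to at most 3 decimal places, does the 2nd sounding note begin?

note 2 onset = 3/2b = 789.474ms

1. 0.0ms @ 0 + 789.474ms (3/2)
2. 789.474ms @ 3/2 + 789.474ms (3/2)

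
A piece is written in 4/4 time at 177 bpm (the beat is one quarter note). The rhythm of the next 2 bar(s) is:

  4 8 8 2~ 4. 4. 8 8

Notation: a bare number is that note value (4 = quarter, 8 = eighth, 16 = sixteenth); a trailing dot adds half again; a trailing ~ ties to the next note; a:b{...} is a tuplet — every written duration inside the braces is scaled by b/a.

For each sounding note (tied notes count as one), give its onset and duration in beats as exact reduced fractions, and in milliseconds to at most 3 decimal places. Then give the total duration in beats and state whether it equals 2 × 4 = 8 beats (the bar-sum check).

1) 0.0ms=0b +338.983ms=1b
2) 338.983ms=1b +169.492ms=1/2b
3) 508.475ms=3/2b +169.492ms=1/2b
4) 677.966ms=2b +1186.441ms=7/2b
5) 1864.407ms=11/2b +508.475ms=3/2b
6) 2372.881ms=7b +169.492ms=1/2b
7) 2542.373ms=15/2b +169.492ms=1/2b
Σ=8b of 8 (177bpm 4/4) — PASS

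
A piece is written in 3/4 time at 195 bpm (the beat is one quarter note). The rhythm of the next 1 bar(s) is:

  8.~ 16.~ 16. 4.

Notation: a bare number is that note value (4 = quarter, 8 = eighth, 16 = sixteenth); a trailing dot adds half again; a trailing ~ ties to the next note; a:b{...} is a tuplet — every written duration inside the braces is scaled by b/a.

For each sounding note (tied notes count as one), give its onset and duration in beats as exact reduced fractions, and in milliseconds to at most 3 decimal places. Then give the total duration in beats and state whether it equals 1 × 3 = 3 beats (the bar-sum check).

1) 0.0ms=0b +461.538ms=3/2b
2) 461.538ms=3/2b +461.538ms=3/2b
Σ=3b of 3 (195bpm 3/4) — PASS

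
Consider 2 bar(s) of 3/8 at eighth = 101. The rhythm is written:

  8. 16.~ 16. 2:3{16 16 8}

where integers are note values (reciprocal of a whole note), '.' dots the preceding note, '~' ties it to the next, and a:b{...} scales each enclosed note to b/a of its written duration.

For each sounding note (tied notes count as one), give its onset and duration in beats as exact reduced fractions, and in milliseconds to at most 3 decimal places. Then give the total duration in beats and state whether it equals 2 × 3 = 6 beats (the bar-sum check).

1) 0.0ms=0b +891.089ms=3/2b
2) 891.089ms=3/2b +891.089ms=3/2b
3) 1782.178ms=3b +445.545ms=3/4b
4) 2227.723ms=15/4b +445.545ms=3/4b
5) 2673.267ms=9/2b +891.089ms=3/2b
Σ=6b of 6 (101bpm 3/8) — PASS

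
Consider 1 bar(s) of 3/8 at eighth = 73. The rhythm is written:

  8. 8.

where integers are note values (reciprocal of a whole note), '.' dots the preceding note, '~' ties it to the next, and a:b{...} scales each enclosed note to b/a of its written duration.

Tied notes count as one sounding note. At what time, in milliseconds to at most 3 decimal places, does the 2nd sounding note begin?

1. 0.0ms @ 0 + 1232.877ms (3/2)
2. 1232.877ms @ 3/2 + 1232.877ms (3/2)

note 2 onset = 3/2b = 1232.877ms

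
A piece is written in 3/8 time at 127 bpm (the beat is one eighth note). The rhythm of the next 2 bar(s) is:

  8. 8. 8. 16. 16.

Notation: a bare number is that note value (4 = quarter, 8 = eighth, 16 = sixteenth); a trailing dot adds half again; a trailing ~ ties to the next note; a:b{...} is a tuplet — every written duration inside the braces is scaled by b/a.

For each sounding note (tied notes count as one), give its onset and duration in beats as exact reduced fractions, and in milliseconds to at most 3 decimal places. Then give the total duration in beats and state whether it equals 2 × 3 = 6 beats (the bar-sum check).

1) 0.0ms=0b +708.661ms=3/2b
2) 708.661ms=3/2b +708.661ms=3/2b
3) 1417.323ms=3b +708.661ms=3/2b
4) 2125.984ms=9/2b +354.331ms=3/4b
5) 2480.315ms=21/4b +354.331ms=3/4b
Σ=6b of 6 (127bpm 3/8) — PASS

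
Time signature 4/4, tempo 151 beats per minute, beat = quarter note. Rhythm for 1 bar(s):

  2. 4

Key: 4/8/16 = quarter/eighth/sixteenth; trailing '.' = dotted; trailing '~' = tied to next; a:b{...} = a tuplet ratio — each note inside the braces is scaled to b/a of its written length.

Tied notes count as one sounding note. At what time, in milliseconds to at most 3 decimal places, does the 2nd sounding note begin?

note 2 onset = 3b = 1192.053ms

1. 0.0ms @ 0 + 1192.053ms (3)
2. 1192.053ms @ 3 + 397.351ms (1)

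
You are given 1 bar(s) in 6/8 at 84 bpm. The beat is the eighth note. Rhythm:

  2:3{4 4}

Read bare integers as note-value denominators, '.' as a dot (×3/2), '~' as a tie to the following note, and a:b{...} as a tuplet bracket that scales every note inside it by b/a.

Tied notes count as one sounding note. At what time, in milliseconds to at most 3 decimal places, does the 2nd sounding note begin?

1. 0.0ms @ 0 + 2142.857ms (3)
2. 2142.857ms @ 3 + 2142.857ms (3)

note 2 onset = 3b = 2142.857ms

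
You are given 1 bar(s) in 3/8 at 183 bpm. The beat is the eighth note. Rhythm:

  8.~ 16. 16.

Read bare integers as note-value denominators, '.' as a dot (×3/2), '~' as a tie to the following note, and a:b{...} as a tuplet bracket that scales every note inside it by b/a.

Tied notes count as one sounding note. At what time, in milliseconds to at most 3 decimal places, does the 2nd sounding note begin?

1. 0.0ms @ 0 + 737.705ms (9/4)
2. 737.705ms @ 9/4 + 245.902ms (3/4)

note 2 onset = 9/4b = 737.705ms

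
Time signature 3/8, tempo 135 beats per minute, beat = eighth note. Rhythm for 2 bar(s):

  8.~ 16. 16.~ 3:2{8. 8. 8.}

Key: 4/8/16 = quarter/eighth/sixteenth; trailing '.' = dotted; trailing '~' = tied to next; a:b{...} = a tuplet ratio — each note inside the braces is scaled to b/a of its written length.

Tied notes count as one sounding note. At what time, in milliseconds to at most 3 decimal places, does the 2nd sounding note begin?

1. 0.0ms @ 0 + 1000.0ms (9/4)
2. 1000.0ms @ 9/4 + 777.778ms (7/4)
3. 1777.778ms @ 4 + 444.444ms (1)
4. 2222.222ms @ 5 + 444.444ms (1)

note 2 onset = 9/4b = 1000.0ms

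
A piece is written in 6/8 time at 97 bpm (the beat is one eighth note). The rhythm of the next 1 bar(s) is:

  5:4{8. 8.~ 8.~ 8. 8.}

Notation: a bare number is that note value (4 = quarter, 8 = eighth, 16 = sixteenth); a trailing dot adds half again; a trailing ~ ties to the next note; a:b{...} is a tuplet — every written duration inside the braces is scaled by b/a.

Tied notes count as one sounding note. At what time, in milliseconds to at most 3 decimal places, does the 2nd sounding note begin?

1. 0.0ms @ 0 + 742.268ms (6/5)
2. 742.268ms @ 6/5 + 2226.804ms (18/5)
3. 2969.072ms @ 24/5 + 742.268ms (6/5)

note 2 onset = 6/5b = 742.268ms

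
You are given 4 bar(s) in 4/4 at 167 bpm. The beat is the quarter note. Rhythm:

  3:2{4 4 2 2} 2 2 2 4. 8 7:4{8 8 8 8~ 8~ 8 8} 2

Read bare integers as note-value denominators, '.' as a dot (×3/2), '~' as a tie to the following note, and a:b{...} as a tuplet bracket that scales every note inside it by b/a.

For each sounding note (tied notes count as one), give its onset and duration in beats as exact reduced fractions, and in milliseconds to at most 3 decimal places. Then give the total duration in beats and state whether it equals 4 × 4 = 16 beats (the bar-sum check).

1) 0.0ms=0b +239.521ms=2/3b
2) 239.521ms=2/3b +239.521ms=2/3b
3) 479.042ms=4/3b +479.042ms=4/3b
4) 958.084ms=8/3b +479.042ms=4/3b
5) 1437.126ms=4b +718.563ms=2b
6) 2155.689ms=6b +718.563ms=2b
7) 2874.251ms=8b +718.563ms=2b
8) 3592.814ms=10b +538.922ms=3/2b
9) 4131.737ms=23/2b +179.641ms=1/2b
10) 4311.377ms=12b +102.652ms=2/7b
11) 4414.029ms=86/7b +102.652ms=2/7b
12) 4516.681ms=88/7b +102.652ms=2/7b
13) 4619.333ms=90/7b +307.956ms=6/7b
14) 4927.288ms=96/7b +102.652ms=2/7b
15) 5029.94ms=14b +718.563ms=2b
Σ=16b of 16 (167bpm 4/4) — PASS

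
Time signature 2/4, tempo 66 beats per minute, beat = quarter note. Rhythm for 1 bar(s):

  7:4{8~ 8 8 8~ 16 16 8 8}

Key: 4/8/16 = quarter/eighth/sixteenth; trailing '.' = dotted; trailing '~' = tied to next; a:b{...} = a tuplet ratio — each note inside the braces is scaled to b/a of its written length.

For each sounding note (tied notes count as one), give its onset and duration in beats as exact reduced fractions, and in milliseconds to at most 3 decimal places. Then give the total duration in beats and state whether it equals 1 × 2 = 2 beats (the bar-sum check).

1) 0.0ms=0b +519.481ms=4/7b
2) 519.481ms=4/7b +259.74ms=2/7b
3) 779.221ms=6/7b +389.61ms=3/7b
4) 1168.831ms=9/7b +129.87ms=1/7b
5) 1298.701ms=10/7b +259.74ms=2/7b
6) 1558.442ms=12/7b +259.74ms=2/7b
Σ=2b of 2 (66bpm 2/4) — PASS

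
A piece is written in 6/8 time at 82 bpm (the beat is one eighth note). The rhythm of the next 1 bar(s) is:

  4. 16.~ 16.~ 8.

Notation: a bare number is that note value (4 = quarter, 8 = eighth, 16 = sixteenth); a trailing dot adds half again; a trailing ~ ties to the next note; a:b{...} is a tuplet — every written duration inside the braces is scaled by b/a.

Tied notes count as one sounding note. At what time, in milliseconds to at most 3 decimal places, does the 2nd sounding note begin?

note 2 onset = 3b = 2195.122ms

1. 0.0ms @ 0 + 2195.122ms (3)
2. 2195.122ms @ 3 + 2195.122ms (3)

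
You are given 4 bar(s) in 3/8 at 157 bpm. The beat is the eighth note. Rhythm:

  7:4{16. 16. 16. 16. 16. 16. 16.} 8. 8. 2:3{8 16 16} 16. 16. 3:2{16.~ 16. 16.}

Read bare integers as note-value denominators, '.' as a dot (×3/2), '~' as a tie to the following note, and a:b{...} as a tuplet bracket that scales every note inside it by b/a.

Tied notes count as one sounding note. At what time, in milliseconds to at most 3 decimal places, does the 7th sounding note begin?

1. 0.0ms @ 0 + 163.785ms (3/7)
2. 163.785ms @ 3/7 + 163.785ms (3/7)
3. 327.571ms @ 6/7 + 163.785ms (3/7)
4. 491.356ms @ 9/7 + 163.785ms (3/7)
5. 655.141ms @ 12/7 + 163.785ms (3/7)
6. 818.926ms @ 15/7 + 163.785ms (3/7)
7. 982.712ms @ 18/7 + 163.785ms (3/7)
8. 1146.497ms @ 3 + 573.248ms (3/2)
9. 1719.745ms @ 9/2 + 573.248ms (3/2)
10. 2292.994ms @ 6 + 573.248ms (3/2)
11. 2866.242ms @ 15/2 + 286.624ms (3/4)
12. 3152.866ms @ 33/4 + 286.624ms (3/4)
13. 3439.49ms @ 9 + 286.624ms (3/4)
14. 3726.115ms @ 39/4 + 286.624ms (3/4)
15. 4012.739ms @ 21/2 + 382.166ms (1)
16. 4394.904ms @ 23/2 + 191.083ms (1/2)

note 7 onset = 18/7b = 982.712ms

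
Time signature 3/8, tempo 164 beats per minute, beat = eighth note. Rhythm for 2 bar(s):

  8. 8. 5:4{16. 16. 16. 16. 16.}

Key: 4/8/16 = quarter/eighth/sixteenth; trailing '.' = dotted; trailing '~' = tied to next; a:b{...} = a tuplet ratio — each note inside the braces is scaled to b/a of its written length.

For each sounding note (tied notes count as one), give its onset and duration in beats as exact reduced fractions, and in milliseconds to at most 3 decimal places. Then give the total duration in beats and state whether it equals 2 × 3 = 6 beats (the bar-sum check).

1) 0.0ms=0b +548.78ms=3/2b
2) 548.78ms=3/2b +548.78ms=3/2b
3) 1097.561ms=3b +219.512ms=3/5b
4) 1317.073ms=18/5b +219.512ms=3/5b
5) 1536.585ms=21/5b +219.512ms=3/5b
6) 1756.098ms=24/5b +219.512ms=3/5b
7) 1975.61ms=27/5b +219.512ms=3/5b
Σ=6b of 6 (164bpm 3/8) — PASS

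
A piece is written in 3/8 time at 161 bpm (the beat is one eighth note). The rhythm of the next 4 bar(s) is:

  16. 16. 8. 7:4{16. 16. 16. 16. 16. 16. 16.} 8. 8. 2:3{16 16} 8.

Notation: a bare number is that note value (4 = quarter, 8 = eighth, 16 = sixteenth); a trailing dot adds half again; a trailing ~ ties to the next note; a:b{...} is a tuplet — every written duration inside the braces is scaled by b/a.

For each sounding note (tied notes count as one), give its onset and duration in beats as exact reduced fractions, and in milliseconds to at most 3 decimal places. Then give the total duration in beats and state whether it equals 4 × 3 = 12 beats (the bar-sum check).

1) 0.0ms=0b +279.503ms=3/4b
2) 279.503ms=3/4b +279.503ms=3/4b
3) 559.006ms=3/2b +559.006ms=3/2b
4) 1118.012ms=3b +159.716ms=3/7b
5) 1277.728ms=24/7b +159.716ms=3/7b
6) 1437.445ms=27/7b +159.716ms=3/7b
7) 1597.161ms=30/7b +159.716ms=3/7b
8) 1756.877ms=33/7b +159.716ms=3/7b
9) 1916.593ms=36/7b +159.716ms=3/7b
10) 2076.309ms=39/7b +159.716ms=3/7b
11) 2236.025ms=6b +559.006ms=3/2b
12) 2795.031ms=15/2b +559.006ms=3/2b
13) 3354.037ms=9b +279.503ms=3/4b
14) 3633.54ms=39/4b +279.503ms=3/4b
15) 3913.043ms=21/2b +559.006ms=3/2b
Σ=12b of 12 (161bpm 3/8) — PASS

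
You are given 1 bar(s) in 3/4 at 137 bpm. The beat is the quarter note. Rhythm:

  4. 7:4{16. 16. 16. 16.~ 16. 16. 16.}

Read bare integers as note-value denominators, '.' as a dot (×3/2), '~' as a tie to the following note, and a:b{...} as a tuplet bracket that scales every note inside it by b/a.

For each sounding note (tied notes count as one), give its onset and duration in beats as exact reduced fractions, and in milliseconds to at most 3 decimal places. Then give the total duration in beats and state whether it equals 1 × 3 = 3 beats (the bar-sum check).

1) 0.0ms=0b +656.934ms=3/2b
2) 656.934ms=3/2b +93.848ms=3/14b
3) 750.782ms=12/7b +93.848ms=3/14b
4) 844.63ms=27/14b +93.848ms=3/14b
5) 938.478ms=15/7b +187.696ms=3/7b
6) 1126.173ms=18/7b +93.848ms=3/14b
7) 1220.021ms=39/14b +93.848ms=3/14b
Σ=3b of 3 (137bpm 3/4) — PASS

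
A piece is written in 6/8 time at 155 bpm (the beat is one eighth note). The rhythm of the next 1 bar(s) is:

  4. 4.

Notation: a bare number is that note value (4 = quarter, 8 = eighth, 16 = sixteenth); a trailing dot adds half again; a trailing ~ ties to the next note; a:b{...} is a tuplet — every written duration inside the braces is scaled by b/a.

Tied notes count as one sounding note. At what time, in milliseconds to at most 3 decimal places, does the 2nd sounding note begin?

note 2 onset = 3b = 1161.29ms

1. 0.0ms @ 0 + 1161.29ms (3)
2. 1161.29ms @ 3 + 1161.29ms (3)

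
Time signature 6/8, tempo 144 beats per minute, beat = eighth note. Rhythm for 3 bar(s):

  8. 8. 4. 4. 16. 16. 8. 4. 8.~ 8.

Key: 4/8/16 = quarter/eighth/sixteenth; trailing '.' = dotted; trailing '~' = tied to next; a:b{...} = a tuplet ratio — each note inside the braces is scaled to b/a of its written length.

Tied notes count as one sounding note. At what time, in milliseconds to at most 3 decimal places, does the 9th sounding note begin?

note 9 onset = 15b = 6250.0ms

1. 0.0ms @ 0 + 625.0ms (3/2)
2. 625.0ms @ 3/2 + 625.0ms (3/2)
3. 1250.0ms @ 3 + 1250.0ms (3)
4. 2500.0ms @ 6 + 1250.0ms (3)
5. 3750.0ms @ 9 + 312.5ms (3/4)
6. 4062.5ms @ 39/4 + 312.5ms (3/4)
7. 4375.0ms @ 21/2 + 625.0ms (3/2)
8. 5000.0ms @ 12 + 1250.0ms (3)
9. 6250.0ms @ 15 + 1250.0ms (3)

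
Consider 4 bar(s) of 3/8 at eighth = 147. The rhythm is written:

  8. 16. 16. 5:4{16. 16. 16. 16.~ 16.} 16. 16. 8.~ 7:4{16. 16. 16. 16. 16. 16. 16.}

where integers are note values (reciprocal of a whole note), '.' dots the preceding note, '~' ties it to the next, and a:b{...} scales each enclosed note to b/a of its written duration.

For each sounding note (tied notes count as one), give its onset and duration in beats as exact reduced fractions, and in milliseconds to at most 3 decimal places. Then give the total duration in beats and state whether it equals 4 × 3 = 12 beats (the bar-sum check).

1) 0.0ms=0b +612.245ms=3/2b
2) 612.245ms=3/2b +306.122ms=3/4b
3) 918.367ms=9/4b +306.122ms=3/4b
4) 1224.49ms=3b +244.898ms=3/5b
5) 1469.388ms=18/5b +244.898ms=3/5b
6) 1714.286ms=21/5b +244.898ms=3/5b
7) 1959.184ms=24/5b +489.796ms=6/5b
8) 2448.98ms=6b +306.122ms=3/4b
9) 2755.102ms=27/4b +306.122ms=3/4b
10) 3061.224ms=15/2b +787.172ms=27/14b
11) 3848.397ms=66/7b +174.927ms=3/7b
12) 4023.324ms=69/7b +174.927ms=3/7b
13) 4198.251ms=72/7b +174.927ms=3/7b
14) 4373.178ms=75/7b +174.927ms=3/7b
15) 4548.105ms=78/7b +174.927ms=3/7b
16) 4723.032ms=81/7b +174.927ms=3/7b
Σ=12b of 12 (147bpm 3/8) — PASS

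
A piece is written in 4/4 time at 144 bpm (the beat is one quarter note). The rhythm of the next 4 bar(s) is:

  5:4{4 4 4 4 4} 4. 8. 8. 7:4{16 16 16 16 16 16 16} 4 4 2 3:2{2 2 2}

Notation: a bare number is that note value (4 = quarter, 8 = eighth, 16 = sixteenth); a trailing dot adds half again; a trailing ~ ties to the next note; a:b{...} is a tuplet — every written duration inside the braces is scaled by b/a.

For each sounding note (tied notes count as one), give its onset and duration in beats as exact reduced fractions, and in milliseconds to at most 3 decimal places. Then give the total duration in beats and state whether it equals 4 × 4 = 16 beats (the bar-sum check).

1) 0.0ms=0b +333.333ms=4/5b
2) 333.333ms=4/5b +333.333ms=4/5b
3) 666.667ms=8/5b +333.333ms=4/5b
4) 1000.0ms=12/5b +333.333ms=4/5b
5) 1333.333ms=16/5b +333.333ms=4/5b
6) 1666.667ms=4b +625.0ms=3/2b
7) 2291.667ms=11/2b +312.5ms=3/4b
8) 2604.167ms=25/4b +312.5ms=3/4b
9) 2916.667ms=7b +59.524ms=1/7b
10) 2976.19ms=50/7b +59.524ms=1/7b
11) 3035.714ms=51/7b +59.524ms=1/7b
12) 3095.238ms=52/7b +59.524ms=1/7b
13) 3154.762ms=53/7b +59.524ms=1/7b
14) 3214.286ms=54/7b +59.524ms=1/7b
15) 3273.81ms=55/7b +59.524ms=1/7b
16) 3333.333ms=8b +416.667ms=1b
17) 3750.0ms=9b +416.667ms=1b
18) 4166.667ms=10b +833.333ms=2b
19) 5000.0ms=12b +555.556ms=4/3b
20) 5555.556ms=40/3b +555.556ms=4/3b
21) 6111.111ms=44/3b +555.556ms=4/3b
Σ=16b of 16 (144bpm 4/4) — PASS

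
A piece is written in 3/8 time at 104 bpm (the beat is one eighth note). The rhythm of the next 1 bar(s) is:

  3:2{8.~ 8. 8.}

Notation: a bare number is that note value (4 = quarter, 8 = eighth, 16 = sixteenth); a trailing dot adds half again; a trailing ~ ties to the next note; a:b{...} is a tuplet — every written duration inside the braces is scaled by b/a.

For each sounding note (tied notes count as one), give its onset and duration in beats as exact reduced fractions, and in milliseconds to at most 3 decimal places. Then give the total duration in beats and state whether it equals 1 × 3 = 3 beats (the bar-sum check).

1) 0.0ms=0b +1153.846ms=2b
2) 1153.846ms=2b +576.923ms=1b
Σ=3b of 3 (104bpm 3/8) — PASS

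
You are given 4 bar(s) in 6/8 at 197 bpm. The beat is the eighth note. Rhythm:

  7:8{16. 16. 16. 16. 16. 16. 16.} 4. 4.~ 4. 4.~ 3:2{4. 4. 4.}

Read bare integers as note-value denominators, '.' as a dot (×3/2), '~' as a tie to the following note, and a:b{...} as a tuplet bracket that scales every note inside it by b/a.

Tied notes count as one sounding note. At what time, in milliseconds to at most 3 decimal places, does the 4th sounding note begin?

note 4 onset = 18/7b = 783.176ms

1. 0.0ms @ 0 + 261.059ms (6/7)
2. 261.059ms @ 6/7 + 261.059ms (6/7)
3. 522.117ms @ 12/7 + 261.059ms (6/7)
4. 783.176ms @ 18/7 + 261.059ms (6/7)
5. 1044.235ms @ 24/7 + 261.059ms (6/7)
6. 1305.294ms @ 30/7 + 261.059ms (6/7)
7. 1566.352ms @ 36/7 + 261.059ms (6/7)
8. 1827.411ms @ 6 + 913.706ms (3)
9. 2741.117ms @ 9 + 1827.411ms (6)
10. 4568.528ms @ 15 + 1522.843ms (5)
11. 6091.371ms @ 20 + 609.137ms (2)
12. 6700.508ms @ 22 + 609.137ms (2)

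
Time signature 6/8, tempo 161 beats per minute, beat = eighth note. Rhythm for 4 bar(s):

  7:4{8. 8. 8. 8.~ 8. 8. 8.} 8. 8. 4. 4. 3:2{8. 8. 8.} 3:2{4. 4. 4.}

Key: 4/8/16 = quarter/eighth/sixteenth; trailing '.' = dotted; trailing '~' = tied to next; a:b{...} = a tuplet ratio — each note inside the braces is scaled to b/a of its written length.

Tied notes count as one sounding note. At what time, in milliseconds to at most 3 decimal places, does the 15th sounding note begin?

note 15 onset = 20b = 7453.416ms

1. 0.0ms @ 0 + 319.432ms (6/7)
2. 319.432ms @ 6/7 + 319.432ms (6/7)
3. 638.864ms @ 12/7 + 319.432ms (6/7)
4. 958.296ms @ 18/7 + 638.864ms (12/7)
5. 1597.161ms @ 30/7 + 319.432ms (6/7)
6. 1916.593ms @ 36/7 + 319.432ms (6/7)
7. 2236.025ms @ 6 + 559.006ms (3/2)
8. 2795.031ms @ 15/2 + 559.006ms (3/2)
9. 3354.037ms @ 9 + 1118.012ms (3)
10. 4472.05ms @ 12 + 1118.012ms (3)
11. 5590.062ms @ 15 + 372.671ms (1)
12. 5962.733ms @ 16 + 372.671ms (1)
13. 6335.404ms @ 17 + 372.671ms (1)
14. 6708.075ms @ 18 + 745.342ms (2)
15. 7453.416ms @ 20 + 745.342ms (2)
16. 8198.758ms @ 22 + 745.342ms (2)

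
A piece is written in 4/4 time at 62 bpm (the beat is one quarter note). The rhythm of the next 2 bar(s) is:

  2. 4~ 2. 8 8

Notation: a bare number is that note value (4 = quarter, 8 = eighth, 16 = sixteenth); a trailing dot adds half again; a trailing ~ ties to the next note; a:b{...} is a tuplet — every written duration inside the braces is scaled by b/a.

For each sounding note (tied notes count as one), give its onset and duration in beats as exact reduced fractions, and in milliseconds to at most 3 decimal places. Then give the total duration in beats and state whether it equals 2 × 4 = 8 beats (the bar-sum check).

1) 0.0ms=0b +2903.226ms=3b
2) 2903.226ms=3b +3870.968ms=4b
3) 6774.194ms=7b +483.871ms=1/2b
4) 7258.065ms=15/2b +483.871ms=1/2b
Σ=8b of 8 (62bpm 4/4) — PASS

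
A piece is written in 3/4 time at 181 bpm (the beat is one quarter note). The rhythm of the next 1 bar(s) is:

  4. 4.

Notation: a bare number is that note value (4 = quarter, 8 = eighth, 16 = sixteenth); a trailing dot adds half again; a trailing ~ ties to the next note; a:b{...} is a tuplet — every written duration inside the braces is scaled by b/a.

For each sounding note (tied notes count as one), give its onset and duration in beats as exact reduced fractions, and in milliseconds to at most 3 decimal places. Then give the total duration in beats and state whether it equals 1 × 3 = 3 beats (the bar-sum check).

1) 0.0ms=0b +497.238ms=3/2b
2) 497.238ms=3/2b +497.238ms=3/2b
Σ=3b of 3 (181bpm 3/4) — PASS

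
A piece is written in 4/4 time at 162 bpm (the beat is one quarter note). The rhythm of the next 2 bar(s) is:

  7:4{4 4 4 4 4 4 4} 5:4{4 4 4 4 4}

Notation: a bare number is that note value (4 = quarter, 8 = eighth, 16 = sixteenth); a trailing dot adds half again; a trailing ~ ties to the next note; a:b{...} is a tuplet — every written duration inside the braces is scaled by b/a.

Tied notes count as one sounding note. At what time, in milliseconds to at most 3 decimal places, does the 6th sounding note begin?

1. 0.0ms @ 0 + 211.64ms (4/7)
2. 211.64ms @ 4/7 + 211.64ms (4/7)
3. 423.28ms @ 8/7 + 211.64ms (4/7)
4. 634.921ms @ 12/7 + 211.64ms (4/7)
5. 846.561ms @ 16/7 + 211.64ms (4/7)
6. 1058.201ms @ 20/7 + 211.64ms (4/7)
7. 1269.841ms @ 24/7 + 211.64ms (4/7)
8. 1481.481ms @ 4 + 296.296ms (4/5)
9. 1777.778ms @ 24/5 + 296.296ms (4/5)
10. 2074.074ms @ 28/5 + 296.296ms (4/5)
11. 2370.37ms @ 32/5 + 296.296ms (4/5)
12. 2666.667ms @ 36/5 + 296.296ms (4/5)

note 6 onset = 20/7b = 1058.201ms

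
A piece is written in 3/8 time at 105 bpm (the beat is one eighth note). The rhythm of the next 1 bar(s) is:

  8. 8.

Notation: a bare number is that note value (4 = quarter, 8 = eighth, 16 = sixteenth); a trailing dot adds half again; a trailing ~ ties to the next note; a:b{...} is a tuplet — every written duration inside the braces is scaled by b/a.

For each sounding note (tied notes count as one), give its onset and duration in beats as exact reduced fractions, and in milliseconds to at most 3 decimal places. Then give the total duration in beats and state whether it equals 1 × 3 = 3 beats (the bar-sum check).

1) 0.0ms=0b +857.143ms=3/2b
2) 857.143ms=3/2b +857.143ms=3/2b
Σ=3b of 3 (105bpm 3/8) — PASS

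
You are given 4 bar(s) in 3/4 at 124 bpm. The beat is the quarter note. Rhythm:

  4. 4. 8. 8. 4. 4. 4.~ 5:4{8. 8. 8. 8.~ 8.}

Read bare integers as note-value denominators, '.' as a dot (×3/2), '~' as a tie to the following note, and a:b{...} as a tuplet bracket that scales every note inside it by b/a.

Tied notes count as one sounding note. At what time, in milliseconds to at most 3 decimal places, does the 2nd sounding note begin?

1. 0.0ms @ 0 + 725.806ms (3/2)
2. 725.806ms @ 3/2 + 725.806ms (3/2)
3. 1451.613ms @ 3 + 362.903ms (3/4)
4. 1814.516ms @ 15/4 + 362.903ms (3/4)
5. 2177.419ms @ 9/2 + 725.806ms (3/2)
6. 2903.226ms @ 6 + 725.806ms (3/2)
7. 3629.032ms @ 15/2 + 1016.129ms (21/10)
8. 4645.161ms @ 48/5 + 290.323ms (3/5)
9. 4935.484ms @ 51/5 + 290.323ms (3/5)
10. 5225.806ms @ 54/5 + 580.645ms (6/5)

note 2 onset = 3/2b = 725.806ms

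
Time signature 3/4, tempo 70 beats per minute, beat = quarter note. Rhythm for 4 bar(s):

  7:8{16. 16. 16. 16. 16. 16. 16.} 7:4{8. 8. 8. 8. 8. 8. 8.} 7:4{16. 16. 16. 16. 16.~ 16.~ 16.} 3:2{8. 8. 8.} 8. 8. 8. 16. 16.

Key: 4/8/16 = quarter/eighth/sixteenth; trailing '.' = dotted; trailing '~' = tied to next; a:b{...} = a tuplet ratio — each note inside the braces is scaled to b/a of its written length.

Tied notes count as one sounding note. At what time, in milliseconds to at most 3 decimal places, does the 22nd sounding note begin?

1. 0.0ms @ 0 + 367.347ms (3/7)
2. 367.347ms @ 3/7 + 367.347ms (3/7)
3. 734.694ms @ 6/7 + 367.347ms (3/7)
4. 1102.041ms @ 9/7 + 367.347ms (3/7)
5. 1469.388ms @ 12/7 + 367.347ms (3/7)
6. 1836.735ms @ 15/7 + 367.347ms (3/7)
7. 2204.082ms @ 18/7 + 367.347ms (3/7)
8. 2571.429ms @ 3 + 367.347ms (3/7)
9. 2938.776ms @ 24/7 + 367.347ms (3/7)
10. 3306.122ms @ 27/7 + 367.347ms (3/7)
11. 3673.469ms @ 30/7 + 367.347ms (3/7)
12. 4040.816ms @ 33/7 + 367.347ms (3/7)
13. 4408.163ms @ 36/7 + 367.347ms (3/7)
14. 4775.51ms @ 39/7 + 367.347ms (3/7)
15. 5142.857ms @ 6 + 183.673ms (3/14)
16. 5326.531ms @ 87/14 + 183.673ms (3/14)
17. 5510.204ms @ 45/7 + 183.673ms (3/14)
18. 5693.878ms @ 93/14 + 183.673ms (3/14)
19. 5877.551ms @ 48/7 + 551.02ms (9/14)
20. 6428.571ms @ 15/2 + 428.571ms (1/2)
21. 6857.143ms @ 8 + 428.571ms (1/2)
22. 7285.714ms @ 17/2 + 428.571ms (1/2)
23. 7714.286ms @ 9 + 642.857ms (3/4)
24. 8357.143ms @ 39/4 + 642.857ms (3/4)
25. 9000.0ms @ 21/2 + 642.857ms (3/4)
26. 9642.857ms @ 45/4 + 321.429ms (3/8)
27. 9964.286ms @ 93/8 + 321.429ms (3/8)

note 22 onset = 17/2b = 7285.714ms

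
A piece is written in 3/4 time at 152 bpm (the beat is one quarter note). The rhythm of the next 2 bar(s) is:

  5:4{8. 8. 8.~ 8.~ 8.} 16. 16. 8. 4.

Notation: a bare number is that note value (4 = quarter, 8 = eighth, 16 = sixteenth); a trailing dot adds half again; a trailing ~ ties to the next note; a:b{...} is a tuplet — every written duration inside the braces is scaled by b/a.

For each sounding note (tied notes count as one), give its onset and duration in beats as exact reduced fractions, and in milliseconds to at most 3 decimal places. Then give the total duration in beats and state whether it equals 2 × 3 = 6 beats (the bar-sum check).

1) 0.0ms=0b +236.842ms=3/5b
2) 236.842ms=3/5b +236.842ms=3/5b
3) 473.684ms=6/5b +710.526ms=9/5b
4) 1184.211ms=3b +148.026ms=3/8b
5) 1332.237ms=27/8b +148.026ms=3/8b
6) 1480.263ms=15/4b +296.053ms=3/4b
7) 1776.316ms=9/2b +592.105ms=3/2b
Σ=6b of 6 (152bpm 3/4) — PASS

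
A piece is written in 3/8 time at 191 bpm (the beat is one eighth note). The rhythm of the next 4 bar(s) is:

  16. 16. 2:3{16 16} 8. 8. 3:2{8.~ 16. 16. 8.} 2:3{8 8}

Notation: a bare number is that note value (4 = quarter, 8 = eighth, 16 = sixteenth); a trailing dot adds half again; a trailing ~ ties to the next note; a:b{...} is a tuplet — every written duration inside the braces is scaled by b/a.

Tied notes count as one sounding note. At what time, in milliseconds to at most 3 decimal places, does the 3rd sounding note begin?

1. 0.0ms @ 0 + 235.602ms (3/4)
2. 235.602ms @ 3/4 + 235.602ms (3/4)
3. 471.204ms @ 3/2 + 235.602ms (3/4)
4. 706.806ms @ 9/4 + 235.602ms (3/4)
5. 942.408ms @ 3 + 471.204ms (3/2)
6. 1413.613ms @ 9/2 + 471.204ms (3/2)
7. 1884.817ms @ 6 + 471.204ms (3/2)
8. 2356.021ms @ 15/2 + 157.068ms (1/2)
9. 2513.089ms @ 8 + 314.136ms (1)
10. 2827.225ms @ 9 + 471.204ms (3/2)
11. 3298.429ms @ 21/2 + 471.204ms (3/2)

note 3 onset = 3/2b = 471.204ms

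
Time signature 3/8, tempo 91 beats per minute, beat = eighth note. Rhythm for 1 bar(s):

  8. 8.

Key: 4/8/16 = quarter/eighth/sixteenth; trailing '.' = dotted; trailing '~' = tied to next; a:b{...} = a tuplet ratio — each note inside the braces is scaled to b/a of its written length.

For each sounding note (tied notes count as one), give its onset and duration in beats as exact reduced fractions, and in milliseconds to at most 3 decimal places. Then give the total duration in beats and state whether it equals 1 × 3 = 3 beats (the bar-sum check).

1) 0.0ms=0b +989.011ms=3/2b
2) 989.011ms=3/2b +989.011ms=3/2b
Σ=3b of 3 (91bpm 3/8) — PASS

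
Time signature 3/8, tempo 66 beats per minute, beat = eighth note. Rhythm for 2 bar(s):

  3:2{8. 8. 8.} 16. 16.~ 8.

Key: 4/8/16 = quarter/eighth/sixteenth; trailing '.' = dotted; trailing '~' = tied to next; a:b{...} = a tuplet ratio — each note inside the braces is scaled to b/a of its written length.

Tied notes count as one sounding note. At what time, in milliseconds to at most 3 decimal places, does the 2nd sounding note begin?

1. 0.0ms @ 0 + 909.091ms (1)
2. 909.091ms @ 1 + 909.091ms (1)
3. 1818.182ms @ 2 + 909.091ms (1)
4. 2727.273ms @ 3 + 681.818ms (3/4)
5. 3409.091ms @ 15/4 + 2045.455ms (9/4)

note 2 onset = 1b = 909.091ms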